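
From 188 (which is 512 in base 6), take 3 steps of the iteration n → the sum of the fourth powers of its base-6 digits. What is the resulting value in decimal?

188 = (5,1,2)_6 → 642
642 = (2,5,5,0)_6 → 1266
1266 = (5,5,1,0)_6 → 1251

1251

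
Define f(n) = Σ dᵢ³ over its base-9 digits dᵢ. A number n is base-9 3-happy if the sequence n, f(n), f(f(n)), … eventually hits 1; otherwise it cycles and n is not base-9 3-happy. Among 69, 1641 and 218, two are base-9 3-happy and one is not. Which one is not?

218

69: 69 → 559 → 729 → 1  — reaches 1 (base-9 3-happy)
1641: 1641 → 51 → 341 → 577 → 345 → 99 → 9 → 1  — reaches 1 (base-9 3-happy)
218: 218 → 232 → 694 → 638 → 1198 → 470 → 476 → 980 → 540 → 432 → 152 → 856 → 128 → 134 → 638  — repeats 638 (not base-9 3-happy)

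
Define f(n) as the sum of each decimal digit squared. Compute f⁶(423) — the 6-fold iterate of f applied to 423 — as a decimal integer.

423 → 29
29 → 85
85 → 89
89 → 145
145 → 42
42 → 20

20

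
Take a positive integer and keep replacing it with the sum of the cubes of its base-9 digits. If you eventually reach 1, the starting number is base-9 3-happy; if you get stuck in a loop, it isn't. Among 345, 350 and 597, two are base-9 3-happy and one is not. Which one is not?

350

345: 345 → 99 → 9 → 1  — reaches 1 (base-9 3-happy)
350: 350 → 584 → 856 → 128 → 134 → 638 → 1198 → 470 → 476 → 980 → 540 → 432 → 152 → 856  — repeats 856 (not base-9 3-happy)
597: 597 → 397 → 577 → 345 → 99 → 9 → 1  — reaches 1 (base-9 3-happy)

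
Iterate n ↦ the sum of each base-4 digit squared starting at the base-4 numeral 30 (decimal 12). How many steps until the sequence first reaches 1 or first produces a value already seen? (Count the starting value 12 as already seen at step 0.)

5

12 = (3,0)_4 → 3² + 0² = 9
9 = (2,1)_4 → 2² + 1² = 5
5 = (1,1)_4 → 1² + 1² = 2
2 = (2)_4 → 2² = 4
4 = (1,0)_4 → 1² + 0² = 1  — reached 1.
That took 5 steps.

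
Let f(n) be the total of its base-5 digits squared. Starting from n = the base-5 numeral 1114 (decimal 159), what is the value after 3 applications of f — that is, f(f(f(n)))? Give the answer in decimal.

159 = (1,1,1,4)_5 → 1² + 1² + 1² + 4² = 1 + 1 + 1 + 16 = 19
19 = (3,4)_5 → 3² + 4² = 9 + 16 = 25
25 = (1,0,0)_5 → 1² + 0² + 0² = 1 + 0 + 0 = 1

1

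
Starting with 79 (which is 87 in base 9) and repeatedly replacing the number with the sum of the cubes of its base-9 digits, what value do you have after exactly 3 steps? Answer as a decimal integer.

79 = (8,7)_9 → 8³ + 7³ = 512 + 343 = 855
855 = (1,1,5,0)_9 → 1³ + 1³ + 5³ + 0³ = 1 + 1 + 125 + 0 = 127
127 = (1,5,1)_9 → 1³ + 5³ + 1³ = 1 + 125 + 1 = 127

127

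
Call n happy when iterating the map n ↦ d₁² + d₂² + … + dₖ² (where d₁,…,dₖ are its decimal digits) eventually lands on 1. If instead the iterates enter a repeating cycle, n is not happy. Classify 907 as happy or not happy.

907 → 130
130 → 10
10 → 1  — reached 1.

happy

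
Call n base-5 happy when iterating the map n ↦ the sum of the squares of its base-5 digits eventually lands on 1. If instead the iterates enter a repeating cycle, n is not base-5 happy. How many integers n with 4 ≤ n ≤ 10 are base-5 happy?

4: 4 → 16 → 10 → 4  (repeats 4)
5: 5 → 1  (reaches 1)
6: 6 → 2 → 4 → 16 → 10 → 4  (repeats 4)
7: 7 → 5 → 1  (reaches 1)
8: 8 → 10 → 4 → 16 → 10  (repeats 10)
9: 9 → 17 → 13 → 13  (repeats 13)
10: 10 → 4 → 16 → 10  (repeats 10)
base-5 happy: 5, 7

2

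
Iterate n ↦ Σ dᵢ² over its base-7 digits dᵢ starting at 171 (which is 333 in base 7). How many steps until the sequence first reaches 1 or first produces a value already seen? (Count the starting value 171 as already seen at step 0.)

3

171 = (3,3,3)_7 → 3² + 3² + 3² = 9 + 9 + 9 = 27
27 = (3,6)_7 → 3² + 6² = 9 + 36 = 45
45 = (6,3)_7 → 6² + 3² = 36 + 9 = 45  — 45 repeats.
That took 3 steps.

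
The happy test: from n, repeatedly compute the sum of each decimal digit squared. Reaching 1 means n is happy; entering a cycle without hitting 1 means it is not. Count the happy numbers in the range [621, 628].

2

621: 621 → 41 → 17 → 50 → 25 → 29 → 85 → 89 → 145 → 42 → 20 → 4 → 16 → 37 → 58 → 89  (repeats 89)
622: 622 → 44 → 32 → 13 → 10 → 1  (reaches 1)
623: 623 → 49 → 97 → 130 → 10 → 1  (reaches 1)
624: 624 → 56 → 61 → 37 → 58 → 89 → 145 → 42 → 20 → 4 → 16 → 37  (repeats 37)
625: 625 → 65 → 61 → 37 → 58 → 89 → 145 → 42 → 20 → 4 → 16 → 37  (repeats 37)
626: 626 → 76 → 85 → 89 → 145 → 42 → 20 → 4 → 16 → 37 → 58 → 89  (repeats 89)
627: 627 → 89 → 145 → 42 → 20 → 4 → 16 → 37 → 58 → 89  (repeats 89)
628: 628 → 104 → 17 → 50 → 25 → 29 → 85 → 89 → 145 → 42 → 20 → 4 → 16 → 37 → 58 → 89  (repeats 89)
happy: 622, 623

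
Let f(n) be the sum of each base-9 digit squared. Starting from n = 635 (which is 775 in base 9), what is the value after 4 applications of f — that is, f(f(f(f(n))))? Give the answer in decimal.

65

635 = (7,7,5)_9 → 7² + 7² + 5² = 49 + 49 + 25 = 123
123 = (1,4,6)_9 → 1² + 4² + 6² = 1 + 16 + 36 = 53
53 = (5,8)_9 → 5² + 8² = 25 + 64 = 89
89 = (1,0,8)_9 → 1² + 0² + 8² = 1 + 0 + 64 = 65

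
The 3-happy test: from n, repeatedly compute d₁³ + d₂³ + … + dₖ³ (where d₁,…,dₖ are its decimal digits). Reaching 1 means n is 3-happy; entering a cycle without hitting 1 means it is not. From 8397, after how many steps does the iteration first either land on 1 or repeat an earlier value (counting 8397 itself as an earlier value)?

13

8397 → 8³ + 3³ + 9³ + 7³ = 1611
1611 → 1³ + 6³ + 1³ + 1³ = 219
219 → 2³ + 1³ + 9³ = 738
738 → 7³ + 3³ + 8³ = 882
882 → 8³ + 8³ + 2³ = 1032
1032 → 1³ + 0³ + 3³ + 2³ = 36
36 → 3³ + 6³ = 243
243 → 2³ + 4³ + 3³ = 99
99 → 9³ + 9³ = 1458
1458 → 1³ + 4³ + 5³ + 8³ = 702
702 → 7³ + 0³ + 2³ = 351
351 → 3³ + 5³ + 1³ = 153
153 → 1³ + 5³ + 3³ = 153  — 153 repeats.
That took 13 steps.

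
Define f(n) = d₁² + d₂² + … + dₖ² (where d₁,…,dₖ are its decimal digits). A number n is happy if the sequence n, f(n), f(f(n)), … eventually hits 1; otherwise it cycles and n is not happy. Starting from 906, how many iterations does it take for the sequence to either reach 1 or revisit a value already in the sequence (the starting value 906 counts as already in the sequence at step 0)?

906 → 9² + 0² + 6² = 81 + 0 + 36 = 117
117 → 1² + 1² + 7² = 1 + 1 + 49 = 51
51 → 5² + 1² = 25 + 1 = 26
26 → 2² + 6² = 4 + 36 = 40
40 → 4² + 0² = 16 + 0 = 16
16 → 1² + 6² = 1 + 36 = 37
37 → 3² + 7² = 9 + 49 = 58
58 → 5² + 8² = 25 + 64 = 89
89 → 8² + 9² = 64 + 81 = 145
145 → 1² + 4² + 5² = 1 + 16 + 25 = 42
42 → 4² + 2² = 16 + 4 = 20
20 → 2² + 0² = 4 + 0 = 4
4 → 4² = 16  — 16 repeats.
That took 13 steps.

13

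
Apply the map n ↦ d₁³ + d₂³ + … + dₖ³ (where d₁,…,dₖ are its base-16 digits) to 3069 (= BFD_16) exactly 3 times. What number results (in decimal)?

3069 = (11,15,13)_16 → 11³ + 15³ + 13³ = 1331 + 3375 + 2197 = 6903
6903 = (1,10,15,7)_16 → 1³ + 10³ + 15³ + 7³ = 1 + 1000 + 3375 + 343 = 4719
4719 = (1,2,6,15)_16 → 1³ + 2³ + 6³ + 15³ = 1 + 8 + 216 + 3375 = 3600

3600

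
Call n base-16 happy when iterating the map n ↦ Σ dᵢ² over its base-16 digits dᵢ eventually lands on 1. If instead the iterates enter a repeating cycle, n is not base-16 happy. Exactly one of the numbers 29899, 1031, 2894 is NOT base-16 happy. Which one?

29899: 29899 → 330 → 117 → 74 → 116 → 65 → 17 → 2 → 4 → 16 → 1  — reaches 1 (base-16 happy)
1031: 1031 → 65 → 17 → 2 → 4 → 16 → 1  — reaches 1 (base-16 happy)
2894: 2894 → 333 → 186 → 221 → 338 → 30 → 197 → 169 → 181 → 146 → 85 → 50 → 13 → 169  — repeats 169 (not base-16 happy)

2894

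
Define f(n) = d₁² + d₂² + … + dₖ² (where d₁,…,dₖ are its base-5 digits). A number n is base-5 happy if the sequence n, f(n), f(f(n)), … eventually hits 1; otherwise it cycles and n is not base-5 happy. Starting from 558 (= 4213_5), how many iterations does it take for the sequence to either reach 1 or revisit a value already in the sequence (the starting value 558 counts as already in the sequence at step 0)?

6

558 = (4,2,1,3)_5 → 4² + 2² + 1² + 3² = 16 + 4 + 1 + 9 = 30
30 = (1,1,0)_5 → 1² + 1² + 0² = 1 + 1 + 0 = 2
2 = (2)_5 → 2² = 4
4 = (4)_5 → 4² = 16
16 = (3,1)_5 → 3² + 1² = 9 + 1 = 10
10 = (2,0)_5 → 2² + 0² = 4 + 0 = 4  — 4 repeats.
That took 6 steps.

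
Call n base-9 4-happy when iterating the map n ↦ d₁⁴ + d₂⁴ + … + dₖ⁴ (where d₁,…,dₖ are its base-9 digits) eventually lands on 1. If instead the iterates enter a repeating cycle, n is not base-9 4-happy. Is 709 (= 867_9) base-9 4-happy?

base-9 4-happy

709 = (8,6,7)_9 → 7793
7793 = (1,1,6,1,8)_9 → 5395
5395 = (7,3,5,4)_9 → 3363
3363 = (4,5,4,6)_9 → 2433
2433 = (3,3,0,3)_9 → 243
243 = (3,0,0)_9 → 81
81 = (1,0,0)_9 → 1  — reached 1.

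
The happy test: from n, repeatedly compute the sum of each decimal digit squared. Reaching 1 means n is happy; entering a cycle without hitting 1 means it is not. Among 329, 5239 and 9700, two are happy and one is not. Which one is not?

329: 329 → 94 → 97 → 130 → 10 → 1  — reaches 1 (happy)
5239: 5239 → 119 → 83 → 73 → 58 → 89 → 145 → 42 → 20 → 4 → 16 → 37 → 58  — repeats 58 (not happy)
9700: 9700 → 130 → 10 → 1  — reaches 1 (happy)

5239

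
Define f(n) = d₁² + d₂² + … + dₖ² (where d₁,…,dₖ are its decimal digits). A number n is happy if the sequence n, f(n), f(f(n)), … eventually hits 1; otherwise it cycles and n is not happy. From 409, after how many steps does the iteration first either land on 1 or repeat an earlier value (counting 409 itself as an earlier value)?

4

409 → 4² + 0² + 9² = 97
97 → 9² + 7² = 130
130 → 1² + 3² + 0² = 10
10 → 1² + 0² = 1  — reached 1.
That took 4 steps.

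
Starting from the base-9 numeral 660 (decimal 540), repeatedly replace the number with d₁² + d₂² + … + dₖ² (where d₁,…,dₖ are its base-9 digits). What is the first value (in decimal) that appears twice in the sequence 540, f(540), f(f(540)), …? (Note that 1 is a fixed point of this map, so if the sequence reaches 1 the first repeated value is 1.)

50

540 = (6,6,0)_9 → 6² + 6² + 0² = 36 + 36 + 0 = 72
72 = (8,0)_9 → 8² + 0² = 64 + 0 = 64
64 = (7,1)_9 → 7² + 1² = 49 + 1 = 50
50 = (5,5)_9 → 5² + 5² = 25 + 25 = 50  — 50 already appeared earlier.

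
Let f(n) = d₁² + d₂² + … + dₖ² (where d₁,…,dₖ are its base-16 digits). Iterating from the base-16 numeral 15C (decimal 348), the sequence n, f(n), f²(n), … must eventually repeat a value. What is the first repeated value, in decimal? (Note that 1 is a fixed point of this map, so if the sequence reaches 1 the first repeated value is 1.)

169

348 = (1,5,12)_16 → 1² + 5² + 12² = 170
170 = (10,10)_16 → 10² + 10² = 200
200 = (12,8)_16 → 12² + 8² = 208
208 = (13,0)_16 → 13² + 0² = 169
169 = (10,9)_16 → 10² + 9² = 181
181 = (11,5)_16 → 11² + 5² = 146
146 = (9,2)_16 → 9² + 2² = 85
85 = (5,5)_16 → 5² + 5² = 50
50 = (3,2)_16 → 3² + 2² = 13
13 = (13)_16 → 13² = 169  — 169 already appeared earlier.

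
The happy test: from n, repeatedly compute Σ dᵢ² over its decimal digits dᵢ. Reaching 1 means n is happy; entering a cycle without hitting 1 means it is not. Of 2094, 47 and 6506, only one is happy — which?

2094: 2094 → 101 → 2 → 4 → 16 → 37 → 58 → 89 → 145 → 42 → 20 → 4  — repeats 4 (not happy)
47: 47 → 65 → 61 → 37 → 58 → 89 → 145 → 42 → 20 → 4 → 16 → 37  — repeats 37 (not happy)
6506: 6506 → 97 → 130 → 10 → 1  — reaches 1 (happy)

6506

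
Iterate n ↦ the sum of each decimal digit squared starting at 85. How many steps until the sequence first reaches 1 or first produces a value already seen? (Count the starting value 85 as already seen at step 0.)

9

85 → 8² + 5² = 89
89 → 8² + 9² = 145
145 → 1² + 4² + 5² = 42
42 → 4² + 2² = 20
20 → 2² + 0² = 4
4 → 4² = 16
16 → 1² + 6² = 37
37 → 3² + 7² = 58
58 → 5² + 8² = 89  — 89 repeats.
That took 9 steps.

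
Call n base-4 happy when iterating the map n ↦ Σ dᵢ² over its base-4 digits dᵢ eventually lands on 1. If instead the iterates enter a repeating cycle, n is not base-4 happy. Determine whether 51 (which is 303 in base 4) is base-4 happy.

base-4 happy

51 = (3,0,3)_4 → 3² + 0² + 3² = 18
18 = (1,0,2)_4 → 1² + 0² + 2² = 5
5 = (1,1)_4 → 1² + 1² = 2
2 = (2)_4 → 2² = 4
4 = (1,0)_4 → 1² + 0² = 1  — reached 1.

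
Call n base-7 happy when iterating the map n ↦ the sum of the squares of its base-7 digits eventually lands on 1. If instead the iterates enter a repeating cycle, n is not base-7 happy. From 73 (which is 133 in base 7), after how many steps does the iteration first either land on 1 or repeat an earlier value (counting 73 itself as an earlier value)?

73 = (1,3,3)_7 → 1² + 3² + 3² = 1 + 9 + 9 = 19
19 = (2,5)_7 → 2² + 5² = 4 + 25 = 29
29 = (4,1)_7 → 4² + 1² = 16 + 1 = 17
17 = (2,3)_7 → 2² + 3² = 4 + 9 = 13
13 = (1,6)_7 → 1² + 6² = 1 + 36 = 37
37 = (5,2)_7 → 5² + 2² = 25 + 4 = 29  — 29 repeats.
That took 6 steps.

6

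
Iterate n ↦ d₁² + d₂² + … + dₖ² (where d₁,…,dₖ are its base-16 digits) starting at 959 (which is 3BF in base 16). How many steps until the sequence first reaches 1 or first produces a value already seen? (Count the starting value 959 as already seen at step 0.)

11

959 = (3,11,15)_16 → 3² + 11² + 15² = 9 + 121 + 225 = 355
355 = (1,6,3)_16 → 1² + 6² + 3² = 1 + 36 + 9 = 46
46 = (2,14)_16 → 2² + 14² = 4 + 196 = 200
200 = (12,8)_16 → 12² + 8² = 144 + 64 = 208
208 = (13,0)_16 → 13² + 0² = 169 + 0 = 169
169 = (10,9)_16 → 10² + 9² = 100 + 81 = 181
181 = (11,5)_16 → 11² + 5² = 121 + 25 = 146
146 = (9,2)_16 → 9² + 2² = 81 + 4 = 85
85 = (5,5)_16 → 5² + 5² = 25 + 25 = 50
50 = (3,2)_16 → 3² + 2² = 9 + 4 = 13
13 = (13)_16 → 13² = 169  — 169 repeats.
That took 11 steps.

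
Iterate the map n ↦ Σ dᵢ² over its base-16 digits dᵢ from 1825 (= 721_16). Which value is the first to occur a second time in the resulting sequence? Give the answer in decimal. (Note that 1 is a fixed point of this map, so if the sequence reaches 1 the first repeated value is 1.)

169

1825 = (7,2,1)_16 → 7² + 2² + 1² = 49 + 4 + 1 = 54
54 = (3,6)_16 → 3² + 6² = 9 + 36 = 45
45 = (2,13)_16 → 2² + 13² = 4 + 169 = 173
173 = (10,13)_16 → 10² + 13² = 100 + 169 = 269
269 = (1,0,13)_16 → 1² + 0² + 13² = 1 + 0 + 169 = 170
170 = (10,10)_16 → 10² + 10² = 100 + 100 = 200
200 = (12,8)_16 → 12² + 8² = 144 + 64 = 208
208 = (13,0)_16 → 13² + 0² = 169 + 0 = 169
169 = (10,9)_16 → 10² + 9² = 100 + 81 = 181
181 = (11,5)_16 → 11² + 5² = 121 + 25 = 146
146 = (9,2)_16 → 9² + 2² = 81 + 4 = 85
85 = (5,5)_16 → 5² + 5² = 25 + 25 = 50
50 = (3,2)_16 → 3² + 2² = 9 + 4 = 13
13 = (13)_16 → 13² = 169  — 169 already appeared earlier.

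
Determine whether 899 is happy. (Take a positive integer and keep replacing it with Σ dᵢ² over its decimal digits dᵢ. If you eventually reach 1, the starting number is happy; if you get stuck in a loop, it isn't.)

899 → 8² + 9² + 9² = 226
226 → 2² + 2² + 6² = 44
44 → 4² + 4² = 32
32 → 3² + 2² = 13
13 → 1² + 3² = 10
10 → 1² + 0² = 1  — reached 1.

happy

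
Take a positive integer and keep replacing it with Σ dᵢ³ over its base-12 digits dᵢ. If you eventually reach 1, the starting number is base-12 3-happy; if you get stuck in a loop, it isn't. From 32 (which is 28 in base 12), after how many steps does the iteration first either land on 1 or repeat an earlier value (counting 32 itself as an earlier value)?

14

32 = (2,8)_12 → 2³ + 8³ = 520
520 = (3,7,4)_12 → 3³ + 7³ + 4³ = 434
434 = (3,0,2)_12 → 3³ + 0³ + 2³ = 35
35 = (2,11)_12 → 2³ + 11³ = 1339
1339 = (9,3,7)_12 → 9³ + 3³ + 7³ = 1099
1099 = (7,7,7)_12 → 7³ + 7³ + 7³ = 1029
1029 = (7,1,9)_12 → 7³ + 1³ + 9³ = 1073
1073 = (7,5,5)_12 → 7³ + 5³ + 5³ = 593
593 = (4,1,5)_12 → 4³ + 1³ + 5³ = 190
190 = (1,3,10)_12 → 1³ + 3³ + 10³ = 1028
1028 = (7,1,8)_12 → 7³ + 1³ + 8³ = 856
856 = (5,11,4)_12 → 5³ + 11³ + 4³ = 1520
1520 = (10,6,8)_12 → 10³ + 6³ + 8³ = 1728
1728 = (1,0,0,0)_12 → 1³ + 0³ + 0³ + 0³ = 1  — reached 1.
That took 14 steps.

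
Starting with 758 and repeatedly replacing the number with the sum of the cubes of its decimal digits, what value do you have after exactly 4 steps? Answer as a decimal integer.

407

758 → 980
980 → 1241
1241 → 74
74 → 407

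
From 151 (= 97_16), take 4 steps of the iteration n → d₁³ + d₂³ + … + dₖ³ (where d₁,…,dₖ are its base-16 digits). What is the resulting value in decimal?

151 = (9,7)_16 → 9³ + 7³ = 729 + 343 = 1072
1072 = (4,3,0)_16 → 4³ + 3³ + 0³ = 64 + 27 + 0 = 91
91 = (5,11)_16 → 5³ + 11³ = 125 + 1331 = 1456
1456 = (5,11,0)_16 → 5³ + 11³ + 0³ = 125 + 1331 + 0 = 1456

1456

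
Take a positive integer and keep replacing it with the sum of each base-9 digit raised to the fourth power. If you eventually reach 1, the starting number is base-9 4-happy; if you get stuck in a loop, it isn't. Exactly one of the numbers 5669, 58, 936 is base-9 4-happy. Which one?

5669: 5669 → 11889 → 4819 → 2433 → 243 → 81 → 1  — reaches 1 (base-9 4-happy)
58: 58 → 1552 → 274 → 418 → 882 → 4098 → 1956 → 1394 → 8194 → 290 → 722 → 8208 → 114 → 1378 → 4098  — repeats 4098 (not base-9 4-happy)
936: 936 → 642 → 6578 → 4098 → 1956 → 1394 → 8194 → 290 → 722 → 8208 → 114 → 1378 → 4098  — repeats 4098 (not base-9 4-happy)

5669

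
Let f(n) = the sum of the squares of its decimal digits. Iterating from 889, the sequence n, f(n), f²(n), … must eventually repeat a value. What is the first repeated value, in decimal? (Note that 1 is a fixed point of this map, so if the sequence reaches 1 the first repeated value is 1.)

89

889 → 8² + 8² + 9² = 64 + 64 + 81 = 209
209 → 2² + 0² + 9² = 4 + 0 + 81 = 85
85 → 8² + 5² = 64 + 25 = 89
89 → 8² + 9² = 64 + 81 = 145
145 → 1² + 4² + 5² = 1 + 16 + 25 = 42
42 → 4² + 2² = 16 + 4 = 20
20 → 2² + 0² = 4 + 0 = 4
4 → 4² = 16
16 → 1² + 6² = 1 + 36 = 37
37 → 3² + 7² = 9 + 49 = 58
58 → 5² + 8² = 25 + 64 = 89  — 89 already appeared earlier.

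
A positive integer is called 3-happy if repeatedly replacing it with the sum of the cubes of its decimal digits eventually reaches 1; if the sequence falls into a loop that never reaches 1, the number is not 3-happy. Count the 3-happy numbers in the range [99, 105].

99: 99 → 1458 → 702 → 351 → 153 → 153  — not 3-happy
100: 100 → 1  — 3-happy
101: 101 → 2 → 8 → 512 → 134 → 92 → 737 → 713 → 371 → 371  — not 3-happy
102: 102 → 9 → 729 → 1080 → 513 → 153 → 153  — not 3-happy
103: 103 → 28 → 520 → 133 → 55 → 250 → 133  — not 3-happy
104: 104 → 65 → 341 → 92 → 737 → 713 → 371 → 371  — not 3-happy
105: 105 → 126 → 225 → 141 → 66 → 432 → 99 → 1458 → 702 → 351 → 153 → 153  — not 3-happy
3-happy: 100

1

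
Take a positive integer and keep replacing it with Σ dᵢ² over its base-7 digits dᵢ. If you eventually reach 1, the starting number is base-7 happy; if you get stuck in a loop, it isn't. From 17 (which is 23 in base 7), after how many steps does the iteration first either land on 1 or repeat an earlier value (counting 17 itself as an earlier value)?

17 = (2,3)_7 → 2² + 3² = 13
13 = (1,6)_7 → 1² + 6² = 37
37 = (5,2)_7 → 5² + 2² = 29
29 = (4,1)_7 → 4² + 1² = 17  — 17 repeats.
That took 4 steps.

4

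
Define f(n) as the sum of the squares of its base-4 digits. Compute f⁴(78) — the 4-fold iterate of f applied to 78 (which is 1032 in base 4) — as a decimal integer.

8

78 = (1,0,3,2)_4 → 1² + 0² + 3² + 2² = 14
14 = (3,2)_4 → 3² + 2² = 13
13 = (3,1)_4 → 3² + 1² = 10
10 = (2,2)_4 → 2² + 2² = 8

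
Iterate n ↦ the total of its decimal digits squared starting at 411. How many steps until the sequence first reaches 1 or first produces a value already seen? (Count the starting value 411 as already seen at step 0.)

411 → 4² + 1² + 1² = 16 + 1 + 1 = 18
18 → 1² + 8² = 1 + 64 = 65
65 → 6² + 5² = 36 + 25 = 61
61 → 6² + 1² = 36 + 1 = 37
37 → 3² + 7² = 9 + 49 = 58
58 → 5² + 8² = 25 + 64 = 89
89 → 8² + 9² = 64 + 81 = 145
145 → 1² + 4² + 5² = 1 + 16 + 25 = 42
42 → 4² + 2² = 16 + 4 = 20
20 → 2² + 0² = 4 + 0 = 4
4 → 4² = 16
16 → 1² + 6² = 1 + 36 = 37  — 37 repeats.
That took 12 steps.

12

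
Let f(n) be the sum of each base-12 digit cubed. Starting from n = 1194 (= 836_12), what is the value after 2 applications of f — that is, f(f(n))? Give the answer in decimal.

1464

1194 = (8,3,6)_12 → 8³ + 3³ + 6³ = 512 + 27 + 216 = 755
755 = (5,2,11)_12 → 5³ + 2³ + 11³ = 125 + 8 + 1331 = 1464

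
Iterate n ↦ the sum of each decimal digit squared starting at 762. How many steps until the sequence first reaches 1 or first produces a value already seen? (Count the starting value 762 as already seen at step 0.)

762 → 7² + 6² + 2² = 89
89 → 8² + 9² = 145
145 → 1² + 4² + 5² = 42
42 → 4² + 2² = 20
20 → 2² + 0² = 4
4 → 4² = 16
16 → 1² + 6² = 37
37 → 3² + 7² = 58
58 → 5² + 8² = 89  — 89 repeats.
That took 9 steps.

9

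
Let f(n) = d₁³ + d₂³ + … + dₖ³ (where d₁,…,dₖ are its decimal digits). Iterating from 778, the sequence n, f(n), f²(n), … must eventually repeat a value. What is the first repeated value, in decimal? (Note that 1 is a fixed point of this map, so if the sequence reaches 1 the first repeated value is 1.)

1

778 → 7³ + 7³ + 8³ = 343 + 343 + 512 = 1198
1198 → 1³ + 1³ + 9³ + 8³ = 1 + 1 + 729 + 512 = 1243
1243 → 1³ + 2³ + 4³ + 3³ = 1 + 8 + 64 + 27 = 100
100 → 1³ + 0³ + 0³ = 1 + 0 + 0 = 1  — reached the fixed point 1.
1 → 1, so 1 is the first repeated value.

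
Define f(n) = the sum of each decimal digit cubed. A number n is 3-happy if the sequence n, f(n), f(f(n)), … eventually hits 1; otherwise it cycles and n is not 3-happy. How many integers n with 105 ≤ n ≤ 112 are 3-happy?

105: 105 → 126 → 225 → 141 → 66 → 432 → 99 → 1458 → 702 → 351 → 153 → 153  (repeats 153)
106: 106 → 217 → 352 → 160 → 217  (repeats 217)
107: 107 → 344 → 155 → 251 → 134 → 92 → 737 → 713 → 371 → 371  (repeats 371)
108: 108 → 513 → 153 → 153  (repeats 153)
109: 109 → 730 → 370 → 370  (repeats 370)
110: 110 → 2 → 8 → 512 → 134 → 92 → 737 → 713 → 371 → 371  (repeats 371)
111: 111 → 3 → 27 → 351 → 153 → 153  (repeats 153)
112: 112 → 10 → 1  (reaches 1)
3-happy: 112

1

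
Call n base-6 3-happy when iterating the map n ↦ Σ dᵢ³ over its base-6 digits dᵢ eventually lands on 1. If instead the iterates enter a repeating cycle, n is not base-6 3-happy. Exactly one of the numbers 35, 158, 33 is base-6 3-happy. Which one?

35: 35 → 250 → 190 → 190  — repeats 190 (not base-6 3-happy)
158: 158 → 80 → 17 → 133 → 92 → 43 → 3 → 27 → 91 → 36 → 1  — reaches 1 (base-6 3-happy)
33: 33 → 152 → 73 → 9 → 28 → 128 → 62 → 73  — repeats 73 (not base-6 3-happy)

158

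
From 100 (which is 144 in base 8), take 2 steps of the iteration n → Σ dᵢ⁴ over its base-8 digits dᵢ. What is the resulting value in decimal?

100 = (1,4,4)_8 → 1⁴ + 4⁴ + 4⁴ = 1 + 256 + 256 = 513
513 = (1,0,0,1)_8 → 1⁴ + 0⁴ + 0⁴ + 1⁴ = 1 + 0 + 0 + 1 = 2

2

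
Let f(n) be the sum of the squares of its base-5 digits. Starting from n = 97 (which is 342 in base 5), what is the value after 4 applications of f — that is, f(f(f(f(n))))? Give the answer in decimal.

97 = (3,4,2)_5 → 3² + 4² + 2² = 29
29 = (1,0,4)_5 → 1² + 0² + 4² = 17
17 = (3,2)_5 → 3² + 2² = 13
13 = (2,3)_5 → 2² + 3² = 13

13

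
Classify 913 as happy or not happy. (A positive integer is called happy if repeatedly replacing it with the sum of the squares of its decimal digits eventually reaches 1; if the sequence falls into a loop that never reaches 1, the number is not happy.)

happy

913 → 91
91 → 82
82 → 68
68 → 100
100 → 1  — reached 1.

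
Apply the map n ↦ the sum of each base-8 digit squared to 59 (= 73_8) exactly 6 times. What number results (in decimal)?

59 = (7,3)_8 → 7² + 3² = 58
58 = (7,2)_8 → 7² + 2² = 53
53 = (6,5)_8 → 6² + 5² = 61
61 = (7,5)_8 → 7² + 5² = 74
74 = (1,1,2)_8 → 1² + 1² + 2² = 6
6 = (6)_8 → 6² = 36

36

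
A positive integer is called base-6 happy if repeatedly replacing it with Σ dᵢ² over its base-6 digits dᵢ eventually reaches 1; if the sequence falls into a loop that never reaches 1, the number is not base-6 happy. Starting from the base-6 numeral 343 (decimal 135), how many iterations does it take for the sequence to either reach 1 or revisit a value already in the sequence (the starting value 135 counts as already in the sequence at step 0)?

10

135 = (3,4,3)_6 → 3² + 4² + 3² = 9 + 16 + 9 = 34
34 = (5,4)_6 → 5² + 4² = 25 + 16 = 41
41 = (1,0,5)_6 → 1² + 0² + 5² = 1 + 0 + 25 = 26
26 = (4,2)_6 → 4² + 2² = 16 + 4 = 20
20 = (3,2)_6 → 3² + 2² = 9 + 4 = 13
13 = (2,1)_6 → 2² + 1² = 4 + 1 = 5
5 = (5)_6 → 5² = 25
25 = (4,1)_6 → 4² + 1² = 16 + 1 = 17
17 = (2,5)_6 → 2² + 5² = 4 + 25 = 29
29 = (4,5)_6 → 4² + 5² = 16 + 25 = 41  — 41 repeats.
That took 10 steps.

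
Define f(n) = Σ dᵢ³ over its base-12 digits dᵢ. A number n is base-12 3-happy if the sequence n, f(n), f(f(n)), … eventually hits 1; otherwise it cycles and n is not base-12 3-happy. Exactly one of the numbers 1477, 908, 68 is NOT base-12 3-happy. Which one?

908

1477: 1477 → 1028 → 856 → 1520 → 1728 → 1  — reaches 1 (base-12 3-happy)
908: 908 → 755 → 1464 → 1008 → 343 → 415 → 1351 → 1136 → 1855 → 1344 → 793 → 342 → 288 → 8 → 512 → 755  — repeats 755 (not base-12 3-happy)
68: 68 → 637 → 190 → 1028 → 856 → 1520 → 1728 → 1  — reaches 1 (base-12 3-happy)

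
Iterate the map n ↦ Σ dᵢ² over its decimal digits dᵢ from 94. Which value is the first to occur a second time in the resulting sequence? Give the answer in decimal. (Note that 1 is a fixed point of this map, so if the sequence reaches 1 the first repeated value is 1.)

1

94 → 97
97 → 130
130 → 10
10 → 1  — reached the fixed point 1.
1 → 1, so 1 is the first repeated value.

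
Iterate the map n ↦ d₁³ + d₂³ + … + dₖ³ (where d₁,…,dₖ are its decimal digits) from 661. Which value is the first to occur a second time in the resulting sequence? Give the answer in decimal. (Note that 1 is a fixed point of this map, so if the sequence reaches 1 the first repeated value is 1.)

370

661 → 6³ + 6³ + 1³ = 433
433 → 4³ + 3³ + 3³ = 118
118 → 1³ + 1³ + 8³ = 514
514 → 5³ + 1³ + 4³ = 190
190 → 1³ + 9³ + 0³ = 730
730 → 7³ + 3³ + 0³ = 370
370 → 3³ + 7³ + 0³ = 370  — 370 already appeared earlier.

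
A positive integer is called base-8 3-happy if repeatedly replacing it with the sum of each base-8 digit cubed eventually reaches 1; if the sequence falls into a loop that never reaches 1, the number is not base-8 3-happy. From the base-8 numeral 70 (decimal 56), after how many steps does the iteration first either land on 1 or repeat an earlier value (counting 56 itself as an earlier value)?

56 = (7,0)_8 → 7³ + 0³ = 343
343 = (5,2,7)_8 → 5³ + 2³ + 7³ = 476
476 = (7,3,4)_8 → 7³ + 3³ + 4³ = 434
434 = (6,6,2)_8 → 6³ + 6³ + 2³ = 440
440 = (6,7,0)_8 → 6³ + 7³ + 0³ = 559
559 = (1,0,5,7)_8 → 1³ + 0³ + 5³ + 7³ = 469
469 = (7,2,5)_8 → 7³ + 2³ + 5³ = 476  — 476 repeats.
That took 7 steps.

7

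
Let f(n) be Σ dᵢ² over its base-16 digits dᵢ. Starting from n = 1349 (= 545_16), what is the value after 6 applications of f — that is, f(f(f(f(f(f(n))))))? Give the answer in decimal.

1349 = (5,4,5)_16 → 5² + 4² + 5² = 25 + 16 + 25 = 66
66 = (4,2)_16 → 4² + 2² = 16 + 4 = 20
20 = (1,4)_16 → 1² + 4² = 1 + 16 = 17
17 = (1,1)_16 → 1² + 1² = 1 + 1 = 2
2 = (2)_16 → 2² = 4
4 = (4)_16 → 4² = 16

16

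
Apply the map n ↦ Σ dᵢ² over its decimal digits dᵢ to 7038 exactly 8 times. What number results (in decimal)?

7038 → 7² + 0² + 3² + 8² = 122
122 → 1² + 2² + 2² = 9
9 → 9² = 81
81 → 8² + 1² = 65
65 → 6² + 5² = 61
61 → 6² + 1² = 37
37 → 3² + 7² = 58
58 → 5² + 8² = 89

89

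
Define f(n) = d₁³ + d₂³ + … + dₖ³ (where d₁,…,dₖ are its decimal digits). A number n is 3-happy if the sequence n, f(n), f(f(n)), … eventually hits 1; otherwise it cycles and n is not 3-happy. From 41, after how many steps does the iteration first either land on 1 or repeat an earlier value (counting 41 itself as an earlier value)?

41 → 4³ + 1³ = 65
65 → 6³ + 5³ = 341
341 → 3³ + 4³ + 1³ = 92
92 → 9³ + 2³ = 737
737 → 7³ + 3³ + 7³ = 713
713 → 7³ + 1³ + 3³ = 371
371 → 3³ + 7³ + 1³ = 371  — 371 repeats.
That took 7 steps.

7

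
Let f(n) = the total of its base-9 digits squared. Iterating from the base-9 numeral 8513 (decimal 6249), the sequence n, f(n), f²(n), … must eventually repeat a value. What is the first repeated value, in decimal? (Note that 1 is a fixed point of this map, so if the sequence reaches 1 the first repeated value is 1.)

6249 = (8,5,1,3)_9 → 8² + 5² + 1² + 3² = 64 + 25 + 1 + 9 = 99
99 = (1,2,0)_9 → 1² + 2² + 0² = 1 + 4 + 0 = 5
5 = (5)_9 → 5² = 25
25 = (2,7)_9 → 2² + 7² = 4 + 49 = 53
53 = (5,8)_9 → 5² + 8² = 25 + 64 = 89
89 = (1,0,8)_9 → 1² + 0² + 8² = 1 + 0 + 64 = 65
65 = (7,2)_9 → 7² + 2² = 49 + 4 = 53  — 53 already appeared earlier.

53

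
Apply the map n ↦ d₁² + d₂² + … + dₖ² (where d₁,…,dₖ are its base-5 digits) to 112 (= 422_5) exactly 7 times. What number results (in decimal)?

112 = (4,2,2)_5 → 4² + 2² + 2² = 16 + 4 + 4 = 24
24 = (4,4)_5 → 4² + 4² = 16 + 16 = 32
32 = (1,1,2)_5 → 1² + 1² + 2² = 1 + 1 + 4 = 6
6 = (1,1)_5 → 1² + 1² = 1 + 1 = 2
2 = (2)_5 → 2² = 4
4 = (4)_5 → 4² = 16
16 = (3,1)_5 → 3² + 1² = 9 + 1 = 10

10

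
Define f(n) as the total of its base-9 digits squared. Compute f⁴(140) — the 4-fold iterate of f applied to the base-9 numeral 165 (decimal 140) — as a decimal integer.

140 = (1,6,5)_9 → 1² + 6² + 5² = 1 + 36 + 25 = 62
62 = (6,8)_9 → 6² + 8² = 36 + 64 = 100
100 = (1,2,1)_9 → 1² + 2² + 1² = 1 + 4 + 1 = 6
6 = (6)_9 → 6² = 36

36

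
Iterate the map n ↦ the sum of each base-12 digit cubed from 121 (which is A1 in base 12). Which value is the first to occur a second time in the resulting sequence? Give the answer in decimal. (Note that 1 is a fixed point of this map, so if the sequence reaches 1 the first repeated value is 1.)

1001

121 = (10,1)_12 → 10³ + 1³ = 1001
1001 = (6,11,5)_12 → 6³ + 11³ + 5³ = 1672
1672 = (11,7,4)_12 → 11³ + 7³ + 4³ = 1738
1738 = (1,0,0,10)_12 → 1³ + 0³ + 0³ + 10³ = 1001  — 1001 already appeared earlier.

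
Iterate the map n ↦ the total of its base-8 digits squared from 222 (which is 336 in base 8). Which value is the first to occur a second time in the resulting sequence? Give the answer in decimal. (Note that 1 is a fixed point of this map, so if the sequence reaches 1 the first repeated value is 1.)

222 = (3,3,6)_8 → 3² + 3² + 6² = 54
54 = (6,6)_8 → 6² + 6² = 72
72 = (1,1,0)_8 → 1² + 1² + 0² = 2
2 = (2)_8 → 2² = 4
4 = (4)_8 → 4² = 16
16 = (2,0)_8 → 2² + 0² = 4  — 4 already appeared earlier.

4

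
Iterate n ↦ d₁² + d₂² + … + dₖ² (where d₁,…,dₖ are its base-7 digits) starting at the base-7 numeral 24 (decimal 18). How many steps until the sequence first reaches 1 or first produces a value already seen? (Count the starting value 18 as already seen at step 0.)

18 = (2,4)_7 → 2² + 4² = 4 + 16 = 20
20 = (2,6)_7 → 2² + 6² = 4 + 36 = 40
40 = (5,5)_7 → 5² + 5² = 25 + 25 = 50
50 = (1,0,1)_7 → 1² + 0² + 1² = 1 + 0 + 1 = 2
2 = (2)_7 → 2² = 4
4 = (4)_7 → 4² = 16
16 = (2,2)_7 → 2² + 2² = 4 + 4 = 8
8 = (1,1)_7 → 1² + 1² = 1 + 1 = 2  — 2 repeats.
That took 8 steps.

8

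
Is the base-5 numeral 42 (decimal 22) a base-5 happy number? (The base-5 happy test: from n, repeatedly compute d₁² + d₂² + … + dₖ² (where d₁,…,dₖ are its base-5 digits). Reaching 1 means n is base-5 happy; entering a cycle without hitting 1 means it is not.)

not base-5 happy

22 = (4,2)_5 → 4² + 2² = 20
20 = (4,0)_5 → 4² + 0² = 16
16 = (3,1)_5 → 3² + 1² = 10
10 = (2,0)_5 → 2² + 0² = 4
4 = (4)_5 → 4² = 16  — 16 already seen; the sequence cycles without reaching 1.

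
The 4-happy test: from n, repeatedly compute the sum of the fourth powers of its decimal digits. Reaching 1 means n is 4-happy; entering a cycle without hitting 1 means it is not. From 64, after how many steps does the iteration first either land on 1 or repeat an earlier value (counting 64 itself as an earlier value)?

10

64 → 6⁴ + 4⁴ = 1296 + 256 = 1552
1552 → 1⁴ + 5⁴ + 5⁴ + 2⁴ = 1 + 625 + 625 + 16 = 1267
1267 → 1⁴ + 2⁴ + 6⁴ + 7⁴ = 1 + 16 + 1296 + 2401 = 3714
3714 → 3⁴ + 7⁴ + 1⁴ + 4⁴ = 81 + 2401 + 1 + 256 = 2739
2739 → 2⁴ + 7⁴ + 3⁴ + 9⁴ = 16 + 2401 + 81 + 6561 = 9059
9059 → 9⁴ + 0⁴ + 5⁴ + 9⁴ = 6561 + 0 + 625 + 6561 = 13747
13747 → 1⁴ + 3⁴ + 7⁴ + 4⁴ + 7⁴ = 1 + 81 + 2401 + 256 + 2401 = 5140
5140 → 5⁴ + 1⁴ + 4⁴ + 0⁴ = 625 + 1 + 256 + 0 = 882
882 → 8⁴ + 8⁴ + 2⁴ = 4096 + 4096 + 16 = 8208
8208 → 8⁴ + 2⁴ + 0⁴ + 8⁴ = 4096 + 16 + 0 + 4096 = 8208  — 8208 repeats.
That took 10 steps.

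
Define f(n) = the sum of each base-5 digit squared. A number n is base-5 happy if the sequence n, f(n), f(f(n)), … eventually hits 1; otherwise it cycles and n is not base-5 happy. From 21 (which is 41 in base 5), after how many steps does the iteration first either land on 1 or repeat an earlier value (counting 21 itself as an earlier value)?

21 = (4,1)_5 → 17
17 = (3,2)_5 → 13
13 = (2,3)_5 → 13  — 13 repeats.
That took 3 steps.

3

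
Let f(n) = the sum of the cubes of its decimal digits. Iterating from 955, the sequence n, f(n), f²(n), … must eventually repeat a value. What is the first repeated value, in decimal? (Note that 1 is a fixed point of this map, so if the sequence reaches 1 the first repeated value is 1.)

955 → 9³ + 5³ + 5³ = 979
979 → 9³ + 7³ + 9³ = 1801
1801 → 1³ + 8³ + 0³ + 1³ = 514
514 → 5³ + 1³ + 4³ = 190
190 → 1³ + 9³ + 0³ = 730
730 → 7³ + 3³ + 0³ = 370
370 → 3³ + 7³ + 0³ = 370  — 370 already appeared earlier.

370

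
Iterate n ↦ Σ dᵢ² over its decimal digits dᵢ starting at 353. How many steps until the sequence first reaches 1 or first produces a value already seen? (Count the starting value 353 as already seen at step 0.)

13

353 → 3² + 5² + 3² = 9 + 25 + 9 = 43
43 → 4² + 3² = 16 + 9 = 25
25 → 2² + 5² = 4 + 25 = 29
29 → 2² + 9² = 4 + 81 = 85
85 → 8² + 5² = 64 + 25 = 89
89 → 8² + 9² = 64 + 81 = 145
145 → 1² + 4² + 5² = 1 + 16 + 25 = 42
42 → 4² + 2² = 16 + 4 = 20
20 → 2² + 0² = 4 + 0 = 4
4 → 4² = 16
16 → 1² + 6² = 1 + 36 = 37
37 → 3² + 7² = 9 + 49 = 58
58 → 5² + 8² = 25 + 64 = 89  — 89 repeats.
That took 13 steps.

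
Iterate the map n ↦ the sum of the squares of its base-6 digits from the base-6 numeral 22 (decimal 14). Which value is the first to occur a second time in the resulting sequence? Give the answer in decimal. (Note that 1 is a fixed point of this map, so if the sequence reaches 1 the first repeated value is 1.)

5

14 = (2,2)_6 → 2² + 2² = 8
8 = (1,2)_6 → 1² + 2² = 5
5 = (5)_6 → 5² = 25
25 = (4,1)_6 → 4² + 1² = 17
17 = (2,5)_6 → 2² + 5² = 29
29 = (4,5)_6 → 4² + 5² = 41
41 = (1,0,5)_6 → 1² + 0² + 5² = 26
26 = (4,2)_6 → 4² + 2² = 20
20 = (3,2)_6 → 3² + 2² = 13
13 = (2,1)_6 → 2² + 1² = 5  — 5 already appeared earlier.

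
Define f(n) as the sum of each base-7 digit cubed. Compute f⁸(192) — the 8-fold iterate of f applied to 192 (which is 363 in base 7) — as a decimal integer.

342

192 = (3,6,3)_7 → 3³ + 6³ + 3³ = 27 + 216 + 27 = 270
270 = (5,3,4)_7 → 5³ + 3³ + 4³ = 125 + 27 + 64 = 216
216 = (4,2,6)_7 → 4³ + 2³ + 6³ = 64 + 8 + 216 = 288
288 = (5,6,1)_7 → 5³ + 6³ + 1³ = 125 + 216 + 1 = 342
342 = (6,6,6)_7 → 6³ + 6³ + 6³ = 216 + 216 + 216 = 648
648 = (1,6,1,4)_7 → 1³ + 6³ + 1³ + 4³ = 1 + 216 + 1 + 64 = 282
282 = (5,5,2)_7 → 5³ + 5³ + 2³ = 125 + 125 + 8 = 258
258 = (5,1,6)_7 → 5³ + 1³ + 6³ = 125 + 1 + 216 = 342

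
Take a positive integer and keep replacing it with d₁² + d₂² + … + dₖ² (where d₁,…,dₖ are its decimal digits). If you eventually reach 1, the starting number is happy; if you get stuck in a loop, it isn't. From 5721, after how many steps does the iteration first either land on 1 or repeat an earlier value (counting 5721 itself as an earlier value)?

5721 → 5² + 7² + 2² + 1² = 25 + 49 + 4 + 1 = 79
79 → 7² + 9² = 49 + 81 = 130
130 → 1² + 3² + 0² = 1 + 9 + 0 = 10
10 → 1² + 0² = 1 + 0 = 1  — reached 1.
That took 4 steps.

4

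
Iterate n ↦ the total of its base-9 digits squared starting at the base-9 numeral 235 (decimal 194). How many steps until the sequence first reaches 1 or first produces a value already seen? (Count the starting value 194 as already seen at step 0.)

6

194 = (2,3,5)_9 → 2² + 3² + 5² = 4 + 9 + 25 = 38
38 = (4,2)_9 → 4² + 2² = 16 + 4 = 20
20 = (2,2)_9 → 2² + 2² = 4 + 4 = 8
8 = (8)_9 → 8² = 64
64 = (7,1)_9 → 7² + 1² = 49 + 1 = 50
50 = (5,5)_9 → 5² + 5² = 25 + 25 = 50  — 50 repeats.
That took 6 steps.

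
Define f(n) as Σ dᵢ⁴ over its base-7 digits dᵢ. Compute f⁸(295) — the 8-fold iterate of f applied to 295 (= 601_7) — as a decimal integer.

707

295 = (6,0,1)_7 → 6⁴ + 0⁴ + 1⁴ = 1296 + 0 + 1 = 1297
1297 = (3,5,3,2)_7 → 3⁴ + 5⁴ + 3⁴ + 2⁴ = 81 + 625 + 81 + 16 = 803
803 = (2,2,2,5)_7 → 2⁴ + 2⁴ + 2⁴ + 5⁴ = 16 + 16 + 16 + 625 = 673
673 = (1,6,5,1)_7 → 1⁴ + 6⁴ + 5⁴ + 1⁴ = 1 + 1296 + 625 + 1 = 1923
1923 = (5,4,1,5)_7 → 5⁴ + 4⁴ + 1⁴ + 5⁴ = 625 + 256 + 1 + 625 = 1507
1507 = (4,2,5,2)_7 → 4⁴ + 2⁴ + 5⁴ + 2⁴ = 256 + 16 + 625 + 16 = 913
913 = (2,4,4,3)_7 → 2⁴ + 4⁴ + 4⁴ + 3⁴ = 16 + 256 + 256 + 81 = 609
609 = (1,5,3,0)_7 → 1⁴ + 5⁴ + 3⁴ + 0⁴ = 1 + 625 + 81 + 0 = 707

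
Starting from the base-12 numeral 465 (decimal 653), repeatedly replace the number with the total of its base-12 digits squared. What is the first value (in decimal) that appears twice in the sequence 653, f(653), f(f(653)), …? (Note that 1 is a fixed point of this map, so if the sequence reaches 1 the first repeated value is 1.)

653 = (4,6,5)_12 → 4² + 6² + 5² = 16 + 36 + 25 = 77
77 = (6,5)_12 → 6² + 5² = 36 + 25 = 61
61 = (5,1)_12 → 5² + 1² = 25 + 1 = 26
26 = (2,2)_12 → 2² + 2² = 4 + 4 = 8
8 = (8)_12 → 8² = 64
64 = (5,4)_12 → 5² + 4² = 25 + 16 = 41
41 = (3,5)_12 → 3² + 5² = 9 + 25 = 34
34 = (2,10)_12 → 2² + 10² = 4 + 100 = 104
104 = (8,8)_12 → 8² + 8² = 64 + 64 = 128
128 = (10,8)_12 → 10² + 8² = 100 + 64 = 164
164 = (1,1,8)_12 → 1² + 1² + 8² = 1 + 1 + 64 = 66
66 = (5,6)_12 → 5² + 6² = 25 + 36 = 61  — 61 already appeared earlier.

61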